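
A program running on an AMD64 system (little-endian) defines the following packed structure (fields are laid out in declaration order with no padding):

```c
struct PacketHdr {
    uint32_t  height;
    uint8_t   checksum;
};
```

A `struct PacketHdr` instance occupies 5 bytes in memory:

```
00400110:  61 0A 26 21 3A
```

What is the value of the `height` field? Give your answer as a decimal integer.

556141153

`height` is the first field, at byte offset 0, occupying 4 bytes.
Bytes at offsets 0..3: 61 0A 26 21.
In little-endian order the low byte comes first in memory.
Reassemble most-significant byte first: 21 26 0A 61 → 0x21260A61.
0x21260A61 = 556141153.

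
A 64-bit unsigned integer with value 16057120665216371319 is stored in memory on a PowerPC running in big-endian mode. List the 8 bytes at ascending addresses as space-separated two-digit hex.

16057120665216371319 in hexadecimal, padded to 64 bits, is 0xDED65A2BB5CE4A77.
Split into bytes (most-significant first): DE D6 5A 2B B5 CE 4A 77.
Big-endian stores the most-significant byte at the lowest address.
So the memory order matches the most-significant-first order: DE D6 5A 2B B5 CE 4A 77.

DE D6 5A 2B B5 CE 4A 77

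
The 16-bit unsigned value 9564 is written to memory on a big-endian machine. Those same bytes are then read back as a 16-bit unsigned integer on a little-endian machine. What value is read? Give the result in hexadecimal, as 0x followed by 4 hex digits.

0x5C25

9564 in 16-bit hexadecimal is 0x255C.
Stored big-endian, the bytes at ascending addresses are 25 5C.
Read back as little-endian, the first byte is least significant, giving 0x5C25.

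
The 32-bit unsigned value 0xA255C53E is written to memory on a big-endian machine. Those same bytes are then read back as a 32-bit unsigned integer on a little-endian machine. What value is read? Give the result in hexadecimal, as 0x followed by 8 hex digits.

Stored big-endian, the bytes at ascending addresses are A2 55 C5 3E.
Read back as little-endian, the first byte is least significant, giving 0x3EC555A2.

0x3EC555A2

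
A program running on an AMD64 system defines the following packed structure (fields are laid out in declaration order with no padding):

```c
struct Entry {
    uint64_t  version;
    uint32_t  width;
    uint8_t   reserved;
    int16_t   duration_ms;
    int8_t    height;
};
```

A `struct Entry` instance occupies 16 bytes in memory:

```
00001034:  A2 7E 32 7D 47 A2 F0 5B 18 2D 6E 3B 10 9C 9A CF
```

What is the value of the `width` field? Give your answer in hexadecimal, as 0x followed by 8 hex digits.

`width` follows `version` (8 bytes), so it starts at byte offset 8 and occupies 4 bytes.
Bytes at offsets 8..11: 18 2D 6E 3B.
In little-endian order the low byte comes first in memory.
Reassemble most-significant byte first: 3B 6E 2D 18 → 0x3B6E2D18.

0x3B6E2D18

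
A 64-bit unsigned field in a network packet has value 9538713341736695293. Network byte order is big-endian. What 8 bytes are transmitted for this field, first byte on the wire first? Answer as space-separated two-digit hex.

84 60 51 3E FC 7E B5 FD

9538713341736695293 in hexadecimal, padded to 64 bits, is 0x8460513EFC7EB5FD.
Split into bytes (most-significant first): 84 60 51 3E FC 7E B5 FD.
Big-endian: lowest address holds the most-significant byte.
So the memory order matches the most-significant-first order: 84 60 51 3E FC 7E B5 FD.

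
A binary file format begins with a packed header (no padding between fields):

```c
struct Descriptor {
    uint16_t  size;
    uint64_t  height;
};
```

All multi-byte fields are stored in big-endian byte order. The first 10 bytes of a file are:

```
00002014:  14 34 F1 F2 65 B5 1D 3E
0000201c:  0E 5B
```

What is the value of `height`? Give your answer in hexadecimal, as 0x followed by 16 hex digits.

0xF1F265B51D3E0E5B

`height` follows `size` (2 bytes), so it starts at byte offset 2 and occupies 8 bytes.
Bytes at offsets 2..9: F1 F2 65 B5 1D 3E 0E 5B.
In big-endian order the high byte comes first in memory.
The bytes are already most-significant first: 0xF1F265B51D3E0E5B.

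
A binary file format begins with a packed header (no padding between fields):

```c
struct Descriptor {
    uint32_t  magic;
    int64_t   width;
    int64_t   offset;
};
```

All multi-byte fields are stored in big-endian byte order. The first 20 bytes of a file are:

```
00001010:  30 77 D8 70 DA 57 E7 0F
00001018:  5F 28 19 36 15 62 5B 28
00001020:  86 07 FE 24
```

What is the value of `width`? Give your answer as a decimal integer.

`width` follows `magic` (4 bytes), so it starts at byte offset 4 and occupies 8 bytes.
Bytes at offsets 4..11: DA 57 E7 0F 5F 28 19 36.
Big-endian: lowest address holds the most-significant byte.
The bytes are already most-significant first: 0xDA57E70F5F281936.
Top bit is set, so as a signed 64-bit value this is 0xDA57E70F5F281936 − 2^64 = -2713446197260445386.

-2713446197260445386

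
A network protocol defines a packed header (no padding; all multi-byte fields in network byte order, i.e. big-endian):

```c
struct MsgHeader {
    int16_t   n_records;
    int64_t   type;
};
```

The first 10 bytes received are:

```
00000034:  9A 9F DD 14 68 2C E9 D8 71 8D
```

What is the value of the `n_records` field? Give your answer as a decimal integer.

`n_records` is the first field, at byte offset 0, occupying 2 bytes.
Bytes at offsets 0..1: 9A 9F.
In big-endian order the high byte comes first in memory.
The bytes are already most-significant first: 0x9A9F.
Top bit is set, so as a signed 16-bit value this is 0x9A9F − 2^16 = -25953.

-25953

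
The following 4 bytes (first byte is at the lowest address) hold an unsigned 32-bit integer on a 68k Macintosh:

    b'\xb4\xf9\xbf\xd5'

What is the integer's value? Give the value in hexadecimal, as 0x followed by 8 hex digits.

0xB4F9BFD5

Big-endian: lowest address holds the most-significant byte.
The bytes are already most-significant first: 0xB4F9BFD5.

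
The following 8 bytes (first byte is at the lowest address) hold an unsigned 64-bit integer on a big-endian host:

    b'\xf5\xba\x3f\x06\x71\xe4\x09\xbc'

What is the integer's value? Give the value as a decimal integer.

Big-endian stores the most-significant byte at the lowest address.
The bytes are already most-significant first: 0xF5BA3F0671E409BC.
0xF5BA3F0671E409BC = 17706534181873650108.

17706534181873650108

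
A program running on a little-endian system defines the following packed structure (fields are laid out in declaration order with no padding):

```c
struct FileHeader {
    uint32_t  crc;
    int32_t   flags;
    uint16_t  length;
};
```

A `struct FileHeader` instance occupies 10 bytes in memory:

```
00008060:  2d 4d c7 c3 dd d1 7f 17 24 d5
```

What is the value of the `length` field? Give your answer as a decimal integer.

54564

`length` follows `crc` (4 B), `flags` (4 B), so it starts at offset 4 + 4 = 8 and occupies 2 bytes.
Bytes at offsets 8..9: 24 D5.
Little-endian: lowest address holds the least-significant byte.
Reassemble most-significant byte first: D5 24 → 0xD524.
0xD524 = 54564.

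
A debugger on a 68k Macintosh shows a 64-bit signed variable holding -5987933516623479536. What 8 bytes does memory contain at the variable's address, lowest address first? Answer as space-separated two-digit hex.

Two's complement of -5987933516623479536 in 64 bits: 5987933516623479536 = 0x531969CED4FF82F0; invert → 0xACE696312B007D0F; add 1 → 0xACE696312B007D10.
Split into bytes (most-significant first): AC E6 96 31 2B 00 7D 10.
Big-endian stores the most-significant byte at the lowest address.
So the memory order matches the most-significant-first order: AC E6 96 31 2B 00 7D 10.

AC E6 96 31 2B 00 7D 10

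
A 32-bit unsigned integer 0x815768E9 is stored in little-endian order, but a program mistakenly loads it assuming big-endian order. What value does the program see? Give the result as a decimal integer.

Stored little-endian, the bytes at ascending addresses are E9 68 57 81.
Read back as big-endian, the last byte is least significant, giving 0xE9685781.
0xE9685781 = 3915929473.

3915929473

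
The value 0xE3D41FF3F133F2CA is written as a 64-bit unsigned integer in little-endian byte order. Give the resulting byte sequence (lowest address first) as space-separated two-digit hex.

CA F2 33 F1 F3 1F D4 E3

Split into bytes (most-significant first): E3 D4 1F F3 F1 33 F2 CA.
Little-endian: lowest address holds the least-significant byte.
So at ascending addresses the bytes are CA F2 33 F1 F3 1F D4 E3.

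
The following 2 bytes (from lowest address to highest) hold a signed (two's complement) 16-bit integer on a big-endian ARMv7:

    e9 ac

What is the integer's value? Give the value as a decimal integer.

-5716

Big-endian: lowest address holds the most-significant byte.
The bytes are already most-significant first: 0xE9AC.
Top bit is set, so as a signed 16-bit value this is 0xE9AC − 2^16 = -5716.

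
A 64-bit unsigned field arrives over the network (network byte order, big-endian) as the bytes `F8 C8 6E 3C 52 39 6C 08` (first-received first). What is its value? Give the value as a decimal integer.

17926699522104847368

In big-endian order the high byte comes first in memory.
The bytes are already most-significant first: 0xF8C86E3C52396C08.
0xF8C86E3C52396C08 = 17926699522104847368.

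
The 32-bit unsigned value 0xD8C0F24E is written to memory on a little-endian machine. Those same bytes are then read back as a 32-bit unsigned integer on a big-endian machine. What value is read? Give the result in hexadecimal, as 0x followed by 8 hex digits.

Stored little-endian, the bytes at ascending addresses are 4E F2 C0 D8.
Read back as big-endian, the last byte is least significant, giving 0x4EF2C0D8.

0x4EF2C0D8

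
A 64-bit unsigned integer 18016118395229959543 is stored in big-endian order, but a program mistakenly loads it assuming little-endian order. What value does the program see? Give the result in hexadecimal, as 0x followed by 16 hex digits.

18016118395229959543 in 64-bit hexadecimal is 0xFA061C3A1B0FF577.
Stored big-endian, the bytes at ascending addresses are FA 06 1C 3A 1B 0F F5 77.
Read back as little-endian, the first byte is least significant, giving 0x77F50F1B3A1C06FA.

0x77F50F1B3A1C06FA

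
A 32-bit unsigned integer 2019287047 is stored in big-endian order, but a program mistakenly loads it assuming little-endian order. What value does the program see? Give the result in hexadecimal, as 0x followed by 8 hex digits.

0x07E05B78

2019287047 in 32-bit hexadecimal is 0x785BE007.
Stored big-endian, the bytes at ascending addresses are 78 5B E0 07.
Read back as little-endian, the first byte is least significant, giving 0x07E05B78.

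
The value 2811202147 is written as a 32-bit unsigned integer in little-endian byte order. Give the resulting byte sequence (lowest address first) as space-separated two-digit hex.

63 8A 8F A7

2811202147 in hexadecimal, padded to 32 bits, is 0xA78F8A63.
Split into bytes (most-significant first): A7 8F 8A 63.
Little-endian: lowest address holds the least-significant byte.
So at ascending addresses the bytes are 63 8A 8F A7.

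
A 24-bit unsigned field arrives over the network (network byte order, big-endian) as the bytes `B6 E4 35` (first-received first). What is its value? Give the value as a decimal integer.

11985973

In big-endian order the high byte comes first in memory.
The bytes are already most-significant first: 0xB6E435.
0xB6E435 = 11985973.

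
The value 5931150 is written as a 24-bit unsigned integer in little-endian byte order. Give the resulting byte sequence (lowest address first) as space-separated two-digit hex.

5931150 in hexadecimal, padded to 24 bits, is 0x5A808E.
Split into bytes (most-significant first): 5A 80 8E.
In little-endian order the low byte comes first in memory.
So at ascending addresses the bytes are 8E 80 5A.

8E 80 5A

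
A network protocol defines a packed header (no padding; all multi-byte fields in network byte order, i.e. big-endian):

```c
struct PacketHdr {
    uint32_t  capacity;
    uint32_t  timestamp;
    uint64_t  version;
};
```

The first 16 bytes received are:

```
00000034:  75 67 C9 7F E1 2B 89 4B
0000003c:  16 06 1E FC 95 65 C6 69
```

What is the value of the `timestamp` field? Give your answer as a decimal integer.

`timestamp` follows `capacity` (4 bytes), so it starts at byte offset 4 and occupies 4 bytes.
Bytes at offsets 4..7: E1 2B 89 4B.
Big-endian: lowest address holds the most-significant byte.
The bytes are already most-significant first: 0xE12B894B.
0xE12B894B = 3777726795.

3777726795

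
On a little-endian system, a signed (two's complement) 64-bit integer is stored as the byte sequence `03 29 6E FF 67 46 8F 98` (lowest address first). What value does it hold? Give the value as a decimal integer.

Little-endian: lowest address holds the least-significant byte.
Reassemble most-significant byte first: 98 8F 46 67 FF 6E 29 03 → 0x988F4667FF6E2903.
Top bit is set, so as a signed 64-bit value this is 0x988F4667FF6E2903 − 2^64 = -7453661445793896189.

-7453661445793896189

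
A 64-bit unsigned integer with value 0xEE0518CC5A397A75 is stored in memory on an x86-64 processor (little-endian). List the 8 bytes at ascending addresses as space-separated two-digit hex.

75 7A 39 5A CC 18 05 EE

Split into bytes (most-significant first): EE 05 18 CC 5A 39 7A 75.
Little-endian: lowest address holds the least-significant byte.
So at ascending addresses the bytes are 75 7A 39 5A CC 18 05 EE.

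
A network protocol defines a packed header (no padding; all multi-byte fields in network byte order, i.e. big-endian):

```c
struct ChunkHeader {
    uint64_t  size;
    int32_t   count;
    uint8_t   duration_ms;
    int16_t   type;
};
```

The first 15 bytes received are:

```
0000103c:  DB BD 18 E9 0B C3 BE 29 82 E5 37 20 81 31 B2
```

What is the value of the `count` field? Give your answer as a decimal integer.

`count` follows `size` (8 bytes), so it starts at byte offset 8 and occupies 4 bytes.
Bytes at offsets 8..11: 82 E5 37 20.
Big-endian: lowest address holds the most-significant byte.
The bytes are already most-significant first: 0x82E53720.
Top bit is set, so as a signed 32-bit value this is 0x82E53720 − 2^32 = -2098907360.

-2098907360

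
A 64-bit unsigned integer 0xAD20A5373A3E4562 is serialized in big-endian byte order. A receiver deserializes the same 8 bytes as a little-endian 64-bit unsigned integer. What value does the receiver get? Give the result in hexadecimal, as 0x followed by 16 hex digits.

0x62453E3A37A520AD

Stored big-endian, the bytes at ascending addresses are AD 20 A5 37 3A 3E 45 62.
Read back as little-endian, the first byte is least significant, giving 0x62453E3A37A520AD.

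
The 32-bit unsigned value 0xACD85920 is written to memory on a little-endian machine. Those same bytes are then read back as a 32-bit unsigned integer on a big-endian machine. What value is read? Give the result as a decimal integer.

Stored little-endian, the bytes at ascending addresses are 20 59 D8 AC.
Read back as big-endian, the last byte is least significant, giving 0x2059D8AC.
0x2059D8AC = 542759084.

542759084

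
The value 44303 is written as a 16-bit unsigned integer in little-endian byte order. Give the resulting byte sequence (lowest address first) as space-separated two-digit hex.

44303 in hexadecimal, padded to 16 bits, is 0xAD0F.
Split into bytes (most-significant first): AD 0F.
In little-endian order the low byte comes first in memory.
So at ascending addresses the bytes are 0F AD.

0F AD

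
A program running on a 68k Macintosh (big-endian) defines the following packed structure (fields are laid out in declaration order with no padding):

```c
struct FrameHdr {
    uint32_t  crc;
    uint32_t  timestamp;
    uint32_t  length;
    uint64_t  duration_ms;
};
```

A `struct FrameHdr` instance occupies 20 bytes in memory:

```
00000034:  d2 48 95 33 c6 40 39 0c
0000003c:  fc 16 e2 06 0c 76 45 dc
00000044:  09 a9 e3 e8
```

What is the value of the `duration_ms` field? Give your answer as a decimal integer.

`duration_ms` follows `crc` (4 B), `timestamp` (4 B), `length` (4 B), so it starts at offset 4 + 4 + 4 = 12 and occupies 8 bytes.
Bytes at offsets 12..19: 0C 76 45 DC 09 A9 E3 E8.
Big-endian stores the most-significant byte at the lowest address.
The bytes are already most-significant first: 0x0C7645DC09A9E3E8.
0x0C7645DC09A9E3E8 = 897981987064243176.

897981987064243176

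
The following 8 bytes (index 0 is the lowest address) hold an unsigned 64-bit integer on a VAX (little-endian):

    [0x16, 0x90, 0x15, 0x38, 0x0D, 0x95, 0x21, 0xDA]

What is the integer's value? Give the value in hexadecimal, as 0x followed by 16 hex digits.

Little-endian: lowest address holds the least-significant byte.
Reassemble most-significant byte first: DA 21 95 0D 38 15 90 16 → 0xDA21950D38159016.

0xDA21950D38159016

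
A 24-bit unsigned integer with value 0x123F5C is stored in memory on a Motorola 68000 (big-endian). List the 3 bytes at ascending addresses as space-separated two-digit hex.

12 3F 5C

Split into bytes (most-significant first): 12 3F 5C.
In big-endian order the high byte comes first in memory.
So the memory order matches the most-significant-first order: 12 3F 5C.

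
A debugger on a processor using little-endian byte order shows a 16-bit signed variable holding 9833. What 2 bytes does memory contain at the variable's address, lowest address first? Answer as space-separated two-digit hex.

9833 in hexadecimal, padded to 16 bits, is 0x2669.
Split into bytes (most-significant first): 26 69.
In little-endian order the low byte comes first in memory.
So at ascending addresses the bytes are 69 26.

69 26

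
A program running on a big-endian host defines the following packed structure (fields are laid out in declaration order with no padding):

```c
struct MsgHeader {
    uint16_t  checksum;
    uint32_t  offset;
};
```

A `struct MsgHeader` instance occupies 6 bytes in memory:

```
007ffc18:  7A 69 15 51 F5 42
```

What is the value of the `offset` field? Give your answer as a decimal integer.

357692738

`offset` follows `checksum` (2 bytes), so it starts at byte offset 2 and occupies 4 bytes.
Bytes at offsets 2..5: 15 51 F5 42.
In big-endian order the high byte comes first in memory.
The bytes are already most-significant first: 0x1551F542.
0x1551F542 = 357692738.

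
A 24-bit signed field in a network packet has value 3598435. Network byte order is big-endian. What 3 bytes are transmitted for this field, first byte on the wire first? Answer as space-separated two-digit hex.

36 E8 63

3598435 in hexadecimal, padded to 24 bits, is 0x36E863.
Split into bytes (most-significant first): 36 E8 63.
Big-endian: lowest address holds the most-significant byte.
So the memory order matches the most-significant-first order: 36 E8 63.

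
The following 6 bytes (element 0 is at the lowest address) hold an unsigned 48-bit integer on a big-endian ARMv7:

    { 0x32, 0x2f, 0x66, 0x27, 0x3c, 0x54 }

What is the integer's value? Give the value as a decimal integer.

Big-endian stores the most-significant byte at the lowest address.
The bytes are already most-significant first: 0x322F66273C54.
0x322F66273C54 = 55179158699092.

55179158699092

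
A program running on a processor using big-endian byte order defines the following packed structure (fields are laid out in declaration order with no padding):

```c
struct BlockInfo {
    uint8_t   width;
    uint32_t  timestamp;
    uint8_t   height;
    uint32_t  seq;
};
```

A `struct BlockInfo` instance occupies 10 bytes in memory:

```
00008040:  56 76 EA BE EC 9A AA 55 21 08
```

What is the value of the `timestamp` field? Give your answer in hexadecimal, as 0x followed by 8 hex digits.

`timestamp` follows `width` (1 byte), so it starts at byte offset 1 and occupies 4 bytes.
Bytes at offsets 1..4: 76 EA BE EC.
In big-endian order the high byte comes first in memory.
The bytes are already most-significant first: 0x76EABEEC.

0x76EABEEC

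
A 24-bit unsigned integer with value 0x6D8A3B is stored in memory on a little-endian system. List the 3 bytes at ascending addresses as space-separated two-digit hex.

3B 8A 6D

Split into bytes (most-significant first): 6D 8A 3B.
Little-endian stores the least-significant byte at the lowest address.
So at ascending addresses the bytes are 3B 8A 6D.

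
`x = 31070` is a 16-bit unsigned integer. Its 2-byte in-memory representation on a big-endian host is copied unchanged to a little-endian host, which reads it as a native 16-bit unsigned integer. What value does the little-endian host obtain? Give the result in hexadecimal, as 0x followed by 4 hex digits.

31070 in 16-bit hexadecimal is 0x795E.
Stored big-endian, the bytes at ascending addresses are 79 5E.
Read back as little-endian, the first byte is least significant, giving 0x5E79.

0x5E79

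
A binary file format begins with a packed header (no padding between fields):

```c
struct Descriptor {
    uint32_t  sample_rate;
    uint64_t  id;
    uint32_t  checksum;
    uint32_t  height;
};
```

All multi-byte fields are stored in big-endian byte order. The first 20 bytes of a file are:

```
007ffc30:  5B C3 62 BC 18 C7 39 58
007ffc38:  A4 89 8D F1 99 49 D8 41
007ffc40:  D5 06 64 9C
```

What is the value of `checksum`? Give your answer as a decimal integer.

`checksum` follows `sample_rate` (4 B), `id` (8 B), so it starts at offset 4 + 8 = 12 and occupies 4 bytes.
Bytes at offsets 12..15: 99 49 D8 41.
Big-endian: lowest address holds the most-significant byte.
The bytes are already most-significant first: 0x9949D841.
0x9949D841 = 2571753537.

2571753537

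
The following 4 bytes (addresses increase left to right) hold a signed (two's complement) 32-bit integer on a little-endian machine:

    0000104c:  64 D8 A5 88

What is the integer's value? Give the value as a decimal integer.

-2002397084

In little-endian order the low byte comes first in memory.
Reassemble most-significant byte first: 88 A5 D8 64 → 0x88A5D864.
Top bit is set, so as a signed 32-bit value this is 0x88A5D864 − 2^32 = -2002397084.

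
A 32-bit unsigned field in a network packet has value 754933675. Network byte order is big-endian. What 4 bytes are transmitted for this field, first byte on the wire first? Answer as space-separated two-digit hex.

2C FF 5F AB

754933675 in hexadecimal, padded to 32 bits, is 0x2CFF5FAB.
Split into bytes (most-significant first): 2C FF 5F AB.
Big-endian: lowest address holds the most-significant byte.
So the memory order matches the most-significant-first order: 2C FF 5F AB.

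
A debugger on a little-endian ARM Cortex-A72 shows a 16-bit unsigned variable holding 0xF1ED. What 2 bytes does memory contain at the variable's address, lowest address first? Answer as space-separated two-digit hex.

ED F1

Split into bytes (most-significant first): F1 ED.
In little-endian order the low byte comes first in memory.
So at ascending addresses the bytes are ED F1.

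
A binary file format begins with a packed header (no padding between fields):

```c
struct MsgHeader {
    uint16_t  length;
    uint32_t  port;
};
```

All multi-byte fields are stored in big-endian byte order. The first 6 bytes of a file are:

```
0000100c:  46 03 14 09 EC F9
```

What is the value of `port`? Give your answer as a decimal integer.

336194809

`port` follows `length` (2 bytes), so it starts at byte offset 2 and occupies 4 bytes.
Bytes at offsets 2..5: 14 09 EC F9.
Big-endian: lowest address holds the most-significant byte.
The bytes are already most-significant first: 0x1409ECF9.
0x1409ECF9 = 336194809.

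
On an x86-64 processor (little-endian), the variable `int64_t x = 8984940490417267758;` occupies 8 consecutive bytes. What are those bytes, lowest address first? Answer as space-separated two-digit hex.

8984940490417267758 in hexadecimal, padded to 64 bits, is 0x7CB0EBC59358642E.
Split into bytes (most-significant first): 7C B0 EB C5 93 58 64 2E.
Little-endian stores the least-significant byte at the lowest address.
So at ascending addresses the bytes are 2E 64 58 93 C5 EB B0 7C.

2E 64 58 93 C5 EB B0 7C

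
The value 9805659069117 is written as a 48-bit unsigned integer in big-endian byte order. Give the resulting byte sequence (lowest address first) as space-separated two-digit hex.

9805659069117 in hexadecimal, padded to 48 bits, is 0x08EB0ED35ABD.
Split into bytes (most-significant first): 08 EB 0E D3 5A BD.
In big-endian order the high byte comes first in memory.
So the memory order matches the most-significant-first order: 08 EB 0E D3 5A BD.

08 EB 0E D3 5A BD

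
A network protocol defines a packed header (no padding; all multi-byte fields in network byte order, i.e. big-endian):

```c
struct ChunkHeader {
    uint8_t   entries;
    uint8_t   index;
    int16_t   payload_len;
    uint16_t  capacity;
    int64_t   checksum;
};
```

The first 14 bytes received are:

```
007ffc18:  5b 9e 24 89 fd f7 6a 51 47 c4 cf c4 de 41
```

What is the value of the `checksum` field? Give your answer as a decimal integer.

7660983351758872129

`checksum` follows `entries` (1 B), `index` (1 B), `payload_len` (2 B), `capacity` (2 B), so it starts at offset 1 + 1 + 2 + 2 = 6 and occupies 8 bytes.
Bytes at offsets 6..13: 6A 51 47 C4 CF C4 DE 41.
Big-endian: lowest address holds the most-significant byte.
The bytes are already most-significant first: 0x6A5147C4CFC4DE41.
0x6A5147C4CFC4DE41 = 7660983351758872129.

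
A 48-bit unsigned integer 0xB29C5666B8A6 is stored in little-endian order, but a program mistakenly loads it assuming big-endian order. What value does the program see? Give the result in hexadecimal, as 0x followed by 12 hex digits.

0xA6B866569CB2

Stored little-endian, the bytes at ascending addresses are A6 B8 66 56 9C B2.
Read back as big-endian, the last byte is least significant, giving 0xA6B866569CB2.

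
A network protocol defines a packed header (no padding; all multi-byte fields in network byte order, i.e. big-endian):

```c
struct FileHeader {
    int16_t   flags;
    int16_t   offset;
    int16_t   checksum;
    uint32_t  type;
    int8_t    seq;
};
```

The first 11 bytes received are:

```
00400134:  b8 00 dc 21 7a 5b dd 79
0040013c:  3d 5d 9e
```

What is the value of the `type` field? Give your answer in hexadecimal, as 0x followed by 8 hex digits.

0xDD793D5D

`type` follows `flags` (2 B), `offset` (2 B), `checksum` (2 B), so it starts at offset 2 + 2 + 2 = 6 and occupies 4 bytes.
Bytes at offsets 6..9: DD 79 3D 5D.
Big-endian: lowest address holds the most-significant byte.
The bytes are already most-significant first: 0xDD793D5D.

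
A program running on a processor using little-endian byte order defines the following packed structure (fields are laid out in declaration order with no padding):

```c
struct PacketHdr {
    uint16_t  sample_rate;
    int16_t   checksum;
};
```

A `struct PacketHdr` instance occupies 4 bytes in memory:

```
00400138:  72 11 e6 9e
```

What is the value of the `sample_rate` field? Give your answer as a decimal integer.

4466

`sample_rate` is the first field, at byte offset 0, occupying 2 bytes.
Bytes at offsets 0..1: 72 11.
Little-endian stores the least-significant byte at the lowest address.
Reassemble most-significant byte first: 11 72 → 0x1172.
0x1172 = 4466.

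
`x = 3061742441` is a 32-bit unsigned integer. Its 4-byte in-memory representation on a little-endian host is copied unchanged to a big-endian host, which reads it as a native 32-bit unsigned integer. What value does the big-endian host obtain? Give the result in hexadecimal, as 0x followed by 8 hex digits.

0x697B7EB6

3061742441 in 32-bit hexadecimal is 0xB67E7B69.
Stored little-endian, the bytes at ascending addresses are 69 7B 7E B6.
Read back as big-endian, the last byte is least significant, giving 0x697B7EB6.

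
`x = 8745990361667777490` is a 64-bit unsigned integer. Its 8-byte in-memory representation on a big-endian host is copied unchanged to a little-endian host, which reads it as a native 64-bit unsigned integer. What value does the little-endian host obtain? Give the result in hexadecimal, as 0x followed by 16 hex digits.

8745990361667777490 in 64-bit hexadecimal is 0x795FFFE54C32B3D2.
Stored big-endian, the bytes at ascending addresses are 79 5F FF E5 4C 32 B3 D2.
Read back as little-endian, the first byte is least significant, giving 0xD2B3324CE5FF5F79.

0xD2B3324CE5FF5F79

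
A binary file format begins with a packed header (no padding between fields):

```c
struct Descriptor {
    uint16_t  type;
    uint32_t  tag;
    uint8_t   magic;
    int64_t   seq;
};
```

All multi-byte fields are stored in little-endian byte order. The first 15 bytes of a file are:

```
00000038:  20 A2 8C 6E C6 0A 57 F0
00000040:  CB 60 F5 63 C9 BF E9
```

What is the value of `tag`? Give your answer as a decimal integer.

180776588

`tag` follows `type` (2 bytes), so it starts at byte offset 2 and occupies 4 bytes.
Bytes at offsets 2..5: 8C 6E C6 0A.
Little-endian: lowest address holds the least-significant byte.
Reassemble most-significant byte first: 0A C6 6E 8C → 0x0AC66E8C.
0x0AC66E8C = 180776588.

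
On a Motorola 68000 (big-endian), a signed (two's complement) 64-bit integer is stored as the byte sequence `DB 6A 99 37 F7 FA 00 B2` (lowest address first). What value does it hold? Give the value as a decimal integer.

In big-endian order the high byte comes first in memory.
The bytes are already most-significant first: 0xDB6A9937F7FA00B2.
Top bit is set, so as a signed 64-bit value this is 0xDB6A9937F7FA00B2 − 2^64 = -2636126166209396558.

-2636126166209396558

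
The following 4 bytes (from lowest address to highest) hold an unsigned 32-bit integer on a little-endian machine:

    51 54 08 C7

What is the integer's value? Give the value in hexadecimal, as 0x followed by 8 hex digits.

0xC7085451

Little-endian stores the least-significant byte at the lowest address.
Reassemble most-significant byte first: C7 08 54 51 → 0xC7085451.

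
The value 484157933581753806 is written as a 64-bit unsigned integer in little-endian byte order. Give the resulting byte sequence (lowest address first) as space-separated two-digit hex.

484157933581753806 in hexadecimal, padded to 64 bits, is 0x06B813134E53DDCE.
Split into bytes (most-significant first): 06 B8 13 13 4E 53 DD CE.
Little-endian stores the least-significant byte at the lowest address.
So at ascending addresses the bytes are CE DD 53 4E 13 13 B8 06.

CE DD 53 4E 13 13 B8 06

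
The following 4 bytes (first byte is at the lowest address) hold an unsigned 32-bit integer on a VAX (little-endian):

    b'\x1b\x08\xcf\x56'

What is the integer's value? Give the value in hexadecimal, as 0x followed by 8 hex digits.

Little-endian: lowest address holds the least-significant byte.
Reassemble most-significant byte first: 56 CF 08 1B → 0x56CF081B.

0x56CF081B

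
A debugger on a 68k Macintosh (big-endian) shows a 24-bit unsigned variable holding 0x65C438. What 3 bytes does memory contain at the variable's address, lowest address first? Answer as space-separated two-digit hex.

Split into bytes (most-significant first): 65 C4 38.
Big-endian stores the most-significant byte at the lowest address.
So the memory order matches the most-significant-first order: 65 C4 38.

65 C4 38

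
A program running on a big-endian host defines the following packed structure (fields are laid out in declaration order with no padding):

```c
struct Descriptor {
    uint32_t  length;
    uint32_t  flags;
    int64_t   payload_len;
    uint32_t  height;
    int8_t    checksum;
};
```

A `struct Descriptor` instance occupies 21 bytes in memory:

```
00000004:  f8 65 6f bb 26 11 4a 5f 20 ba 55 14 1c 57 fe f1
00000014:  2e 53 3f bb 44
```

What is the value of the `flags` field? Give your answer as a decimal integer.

638667359

`flags` follows `length` (4 bytes), so it starts at byte offset 4 and occupies 4 bytes.
Bytes at offsets 4..7: 26 11 4A 5F.
In big-endian order the high byte comes first in memory.
The bytes are already most-significant first: 0x26114A5F.
0x26114A5F = 638667359.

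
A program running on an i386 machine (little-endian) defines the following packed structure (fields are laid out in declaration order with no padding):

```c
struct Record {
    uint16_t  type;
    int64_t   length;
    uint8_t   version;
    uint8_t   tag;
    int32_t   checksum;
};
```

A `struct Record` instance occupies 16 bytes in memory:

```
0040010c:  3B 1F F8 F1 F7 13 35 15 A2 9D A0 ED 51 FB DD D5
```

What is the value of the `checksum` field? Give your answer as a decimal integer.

-706872495

`checksum` follows `type` (2 B), `length` (8 B), `version` (1 B), `tag` (1 B), so it starts at offset 2 + 8 + 1 + 1 = 12 and occupies 4 bytes.
Bytes at offsets 12..15: 51 FB DD D5.
In little-endian order the low byte comes first in memory.
Reassemble most-significant byte first: D5 DD FB 51 → 0xD5DDFB51.
Top bit is set, so as a signed 32-bit value this is 0xD5DDFB51 − 2^32 = -706872495.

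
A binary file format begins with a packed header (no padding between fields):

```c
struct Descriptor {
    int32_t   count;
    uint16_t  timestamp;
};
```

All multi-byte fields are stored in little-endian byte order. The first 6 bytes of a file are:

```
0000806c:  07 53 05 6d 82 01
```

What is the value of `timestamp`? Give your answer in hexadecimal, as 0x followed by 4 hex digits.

`timestamp` follows `count` (4 bytes), so it starts at byte offset 4 and occupies 2 bytes.
Bytes at offsets 4..5: 82 01.
Little-endian: lowest address holds the least-significant byte.
Reassemble most-significant byte first: 01 82 → 0x0182.

0x0182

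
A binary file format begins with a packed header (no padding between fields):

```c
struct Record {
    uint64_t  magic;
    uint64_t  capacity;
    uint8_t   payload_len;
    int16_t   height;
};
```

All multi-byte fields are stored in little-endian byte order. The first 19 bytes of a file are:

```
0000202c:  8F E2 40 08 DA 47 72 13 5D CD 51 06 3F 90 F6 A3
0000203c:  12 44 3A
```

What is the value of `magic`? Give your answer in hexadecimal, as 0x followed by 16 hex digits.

0x137247DA0840E28F

`magic` is the first field, at byte offset 0, occupying 8 bytes.
Bytes at offsets 0..7: 8F E2 40 08 DA 47 72 13.
In little-endian order the low byte comes first in memory.
Reassemble most-significant byte first: 13 72 47 DA 08 40 E2 8F → 0x137247DA0840E28F.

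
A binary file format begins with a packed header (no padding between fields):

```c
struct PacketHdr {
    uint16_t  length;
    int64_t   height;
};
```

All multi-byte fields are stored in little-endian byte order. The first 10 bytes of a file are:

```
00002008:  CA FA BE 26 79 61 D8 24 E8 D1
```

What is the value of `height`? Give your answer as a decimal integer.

`height` follows `length` (2 bytes), so it starts at byte offset 2 and occupies 8 bytes.
Bytes at offsets 2..9: BE 26 79 61 D8 24 E8 D1.
In little-endian order the low byte comes first in memory.
Reassemble most-significant byte first: D1 E8 24 D8 61 79 26 BE → 0xD1E824D8617926BE.
Top bit is set, so as a signed 64-bit value this is 0xD1E824D8617926BE − 2^64 = -3321364213418875202.

-3321364213418875202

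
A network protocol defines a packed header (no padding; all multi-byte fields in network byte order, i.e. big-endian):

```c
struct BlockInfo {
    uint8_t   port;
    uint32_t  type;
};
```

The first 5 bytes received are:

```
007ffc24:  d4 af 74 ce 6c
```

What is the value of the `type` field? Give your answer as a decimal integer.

`type` follows `port` (1 byte), so it starts at byte offset 1 and occupies 4 bytes.
Bytes at offsets 1..4: AF 74 CE 6C.
Big-endian: lowest address holds the most-significant byte.
The bytes are already most-significant first: 0xAF74CE6C.
0xAF74CE6C = 2943667820.

2943667820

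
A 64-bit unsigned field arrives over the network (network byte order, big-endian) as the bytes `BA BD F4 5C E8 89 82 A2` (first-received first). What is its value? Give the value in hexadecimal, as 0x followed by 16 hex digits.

0xBABDF45CE88982A2

Big-endian stores the most-significant byte at the lowest address.
The bytes are already most-significant first: 0xBABDF45CE88982A2.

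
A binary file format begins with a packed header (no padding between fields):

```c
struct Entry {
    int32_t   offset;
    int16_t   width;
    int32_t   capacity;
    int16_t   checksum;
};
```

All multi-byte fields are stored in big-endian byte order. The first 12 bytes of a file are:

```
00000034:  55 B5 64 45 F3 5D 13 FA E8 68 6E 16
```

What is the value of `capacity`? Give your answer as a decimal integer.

335210600

`capacity` follows `offset` (4 B), `width` (2 B), so it starts at offset 4 + 2 = 6 and occupies 4 bytes.
Bytes at offsets 6..9: 13 FA E8 68.
In big-endian order the high byte comes first in memory.
The bytes are already most-significant first: 0x13FAE868.
0x13FAE868 = 335210600.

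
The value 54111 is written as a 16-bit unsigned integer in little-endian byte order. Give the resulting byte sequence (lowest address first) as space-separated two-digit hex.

5F D3

54111 in hexadecimal, padded to 16 bits, is 0xD35F.
Split into bytes (most-significant first): D3 5F.
Little-endian: lowest address holds the least-significant byte.
So at ascending addresses the bytes are 5F D3.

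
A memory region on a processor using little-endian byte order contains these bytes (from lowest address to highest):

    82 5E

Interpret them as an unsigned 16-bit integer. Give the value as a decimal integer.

24194

Little-endian: lowest address holds the least-significant byte.
Reassemble most-significant byte first: 5E 82 → 0x5E82.
0x5E82 = 24194.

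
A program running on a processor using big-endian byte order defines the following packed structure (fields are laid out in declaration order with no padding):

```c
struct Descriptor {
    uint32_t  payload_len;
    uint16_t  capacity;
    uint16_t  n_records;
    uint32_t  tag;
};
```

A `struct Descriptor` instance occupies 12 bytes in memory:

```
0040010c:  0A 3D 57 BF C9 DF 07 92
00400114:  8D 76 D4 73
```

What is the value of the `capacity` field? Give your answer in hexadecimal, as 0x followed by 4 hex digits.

0xC9DF

`capacity` follows `payload_len` (4 bytes), so it starts at byte offset 4 and occupies 2 bytes.
Bytes at offsets 4..5: C9 DF.
In big-endian order the high byte comes first in memory.
The bytes are already most-significant first: 0xC9DF.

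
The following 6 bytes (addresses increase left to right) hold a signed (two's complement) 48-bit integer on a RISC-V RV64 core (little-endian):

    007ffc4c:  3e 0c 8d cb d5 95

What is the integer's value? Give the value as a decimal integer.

-116729501119426

Little-endian: lowest address holds the least-significant byte.
Reassemble most-significant byte first: 95 D5 CB 8D 0C 3E → 0x95D5CB8D0C3E.
Top bit is set, so as a signed 48-bit value this is 0x95D5CB8D0C3E − 2^48 = -116729501119426.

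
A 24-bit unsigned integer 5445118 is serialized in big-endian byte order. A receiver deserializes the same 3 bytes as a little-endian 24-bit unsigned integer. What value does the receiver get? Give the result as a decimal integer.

16651603

5445118 in 24-bit hexadecimal is 0x5315FE.
Stored big-endian, the bytes at ascending addresses are 53 15 FE.
Read back as little-endian, the first byte is least significant, giving 0xFE1553.
0xFE1553 = 16651603.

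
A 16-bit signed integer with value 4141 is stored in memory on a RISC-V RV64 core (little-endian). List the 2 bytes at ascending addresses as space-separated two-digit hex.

2D 10

4141 in hexadecimal, padded to 16 bits, is 0x102D.
Split into bytes (most-significant first): 10 2D.
In little-endian order the low byte comes first in memory.
So at ascending addresses the bytes are 2D 10.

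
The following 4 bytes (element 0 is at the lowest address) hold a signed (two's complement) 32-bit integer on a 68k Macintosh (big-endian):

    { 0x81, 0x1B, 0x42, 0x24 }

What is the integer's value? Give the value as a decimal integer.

In big-endian order the high byte comes first in memory.
The bytes are already most-significant first: 0x811B4224.
Top bit is set, so as a signed 32-bit value this is 0x811B4224 − 2^32 = -2128920028.

-2128920028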